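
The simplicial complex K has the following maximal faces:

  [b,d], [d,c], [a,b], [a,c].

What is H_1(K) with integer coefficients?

We work with the vertex ordering a < b < c < d. The simplices of K, each written with vertices in increasing order, are:

  0-simplices (4): a, b, c, d
  1-simplices (4): ab, ac, bd, cd

giving chain groups C_0 ≅ Z^4, C_1 ≅ Z^4.

Boundary ∂_1: C_1 → C_0 sends each edge [p,q] (with p < q) to q − p.
The resulting 4×4 matrix has rank 3, and its Smith normal form has invariant factors (1,1,1).

From H_k ≅ ker(∂_k) / im(∂_{k+1}) we obtain:

  H_1: rank ker ∂_1 − rank ∂_2 = (4 − 3) − 0 = 1, and there is no ∂_2, so H_1 = Z.

H_1 ≅ Z.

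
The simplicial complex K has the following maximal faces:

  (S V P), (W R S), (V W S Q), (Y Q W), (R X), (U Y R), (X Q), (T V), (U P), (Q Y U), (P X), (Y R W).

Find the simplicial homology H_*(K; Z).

Fix the vertex order P < Q < R < S < T < U < V < W < X < Y and write every simplex with vertices in increasing order. Then dim K = 3 and the simplices of K are:

  0-simplices (10): P, Q, R, S, T, U, V, W, X, Y
  1-simplices (21): PS, PU, PV, PX, QS, QU, QV, QW, QX, QY, RS, RU, RW, RX, RY, SV, SW, TV, UY, VW, WY
  2-simplices (10): PSV, QSV, QSW, QUY, QVW, QWY, RSW, RUY, RWY, SVW
  3-simplices (1): QSVW

so the chain groups are C_0 ≅ Z^10, C_1 ≅ Z^21, C_2 ≅ Z^10, C_3 ≅ Z^1.

Boundary ∂_1: C_1 → C_0 sends each edge [p,q] (with p < q) to q − p. For instance
  ∂RU = U − R.
This gives a 10×21 integer matrix of rank 9; reducing to Smith normal form yields diagonal entries (1,1,1,1,1,1,1,1,1).

∂_2: C_2 → C_1 sends each 2-simplex [p,q,r] to [q,r] − [p,r] + [p,q]. For instance
  ∂RUY = UY − RY + RU,
  ∂QSW = SW − QW + QS.
The resulting 21×10 matrix has rank 9, and its Smith normal form has invariant factors (1,1,1,1,1,1,1,1,1).

The boundary map ∂_3: C_3 → C_2 sends each 3-simplex σ to the alternating sum Σ_i (−1)^i (σ with its i-th vertex removed). For instance
  ∂QSVW = SVW − QVW + QSW − QSV.
This gives a 10×1 integer matrix of rank 1; reducing to Smith normal form yields diagonal entries (1).

From H_k ≅ ker(∂_k) / im(∂_{k+1}) we obtain:

  H_0: rank C_0 − rank ∂_1 = 10 − 9 = 1, and the invariant factors of ∂_1 are all 1, so H_0 ≅ Z.
  H_1: rank ker ∂_1 − rank ∂_2 = (21 − 9) − 9 = 3, and the invariant factors of ∂_2 are all 1, so H_1 ≅ Z^3.
  H_2: rank ker ∂_2 − rank ∂_3 = (10 − 9) − 1 = 0, and the invariant factors of ∂_3 are all 1, so H_2 ≅ 0.
  H_3: rank ker ∂_3 − rank ∂_4 = (1 − 1) − 0 = 0, and there is no ∂_4, so H_3 ≅ 0.

As a check, the Euler characteristic is 10 − 21 + 10 − 1 = -2, which agrees with 1 − 3 + 0 − 0 = -2.

H_0 = Z,  H_1 = Z^3,  H_2 = 0,  H_3 = 0.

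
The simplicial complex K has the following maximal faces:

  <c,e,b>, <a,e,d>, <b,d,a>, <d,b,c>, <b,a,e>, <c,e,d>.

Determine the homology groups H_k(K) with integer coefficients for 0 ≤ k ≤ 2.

Take the total order a < b < c < d < e on the vertex set. Then K (dimension 2) consists of the simplices:

  0-simplices (5): a, b, c, d, e
  1-simplices (9): ab, ad, ae, bc, bd, be, cd, ce, de
  2-simplices (6): abd, abe, ade, bcd, bce, cde

giving chain groups C_0 ≅ Z^5, C_1 ≅ Z^9, C_2 ≅ Z^6.

∂_1: C_1 → C_0 is given by ∂[p,q] = [q] − [p].
This gives a 5×9 integer matrix of rank 4; reducing to Smith normal form yields diagonal entries (1,1,1,1).

∂_2: C_2 → C_1 maps a triangle to the signed sum of its edges. For instance
  ∂cde = de − ce + cd,
  ∂abd = bd − ad + ab.
This gives a 9×6 integer matrix of rank 5; reducing to Smith normal form yields diagonal entries (1,1,1,1,1).

Reading off H_k = ker ∂_k / im ∂_{k+1}:

  H_0: rank C_0 − rank ∂_1 = 5 − 4 = 1, and the invariant factors of ∂_1 are all 1, so H_0 ≅ Z.
  H_1: rank ker ∂_1 − rank ∂_2 = (9 − 4) − 5 = 0, and the invariant factors of ∂_2 are all 1, so H_1 ≅ 0.
  H_2: rank ker ∂_2 − rank ∂_3 = (6 − 5) − 0 = 1, and there is no ∂_3, so H_2 ≅ Z.

(K is a triangulation of the 2-sphere S^2.)

H_0 ≅ Z,  H_1 = 0,  H_2 ≅ Z.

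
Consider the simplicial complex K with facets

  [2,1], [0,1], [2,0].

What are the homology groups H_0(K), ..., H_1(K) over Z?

H_0 = Z,  H_1 = Z.

We work with the vertex ordering 0 < 1 < 2. The simplices of K, each written with vertices in increasing order, are:

  0-simplices (3): [0], [1], [2]
  1-simplices (3): [0,1], [0,2], [1,2]

Hence C_0 ≅ Z^3, C_1 ≅ Z^3.

Boundary ∂_1: C_1 → C_0 sends each edge [p,q] (with p < q) to q − p. For instance
  ∂[0,2] = [2] − [0].
The 3×3 boundary matrix has rank 2 and Smith normal form diag(1,1).

Reading off H_k = ker ∂_k / im ∂_{k+1}:

  H_0: rank C_0 − rank ∂_1 = 3 − 2 = 1, and the invariant factors of ∂_1 are all 1, so H_0 ≅ Z.
  H_1: rank ker ∂_1 − rank ∂_2 = (3 − 2) − 0 = 1, and there is no ∂_2, so H_1 ≅ Z.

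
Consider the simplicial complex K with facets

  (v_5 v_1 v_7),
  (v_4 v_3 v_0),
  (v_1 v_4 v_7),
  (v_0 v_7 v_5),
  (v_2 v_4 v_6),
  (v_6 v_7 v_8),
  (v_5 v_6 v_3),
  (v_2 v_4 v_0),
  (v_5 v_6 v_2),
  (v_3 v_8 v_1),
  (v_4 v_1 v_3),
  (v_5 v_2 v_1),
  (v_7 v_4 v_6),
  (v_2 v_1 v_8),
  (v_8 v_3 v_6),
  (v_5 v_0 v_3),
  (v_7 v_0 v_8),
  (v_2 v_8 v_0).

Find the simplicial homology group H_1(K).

We work with the vertex ordering v_0 < v_1 < v_2 < v_3 < v_4 < v_5 < v_6 < v_7 < v_8. The simplices of K, each written with vertices in increasing order, are:

  0-simplices (9): [v_0], [v_1], [v_2], [v_3], [v_4], [v_5], [v_6], [v_7], [v_8]
  1-simplices (27): (27 of them)
  2-simplices (18): (18 of them)

giving chain groups C_0 ≅ Z^9, C_1 ≅ Z^27, C_2 ≅ Z^18.

Boundary ∂_1: C_1 → C_0 sends each edge [p,q] (with p < q) to q − p.
The resulting 9×27 matrix has rank 8, and its Smith normal form has invariant factors (1,1,1,1,1,1,1,1).

∂_2: C_2 → C_1 sends each 2-simplex [p,q,r] to [q,r] − [p,r] + [p,q]. For instance
  ∂[v_2,v_4,v_6] = [v_4,v_6] − [v_2,v_6] + [v_2,v_4],
  ∂[v_4,v_6,v_7] = [v_6,v_7] − [v_4,v_7] + [v_4,v_6].
As a 27×18 matrix over Z this has rank 17, with invariant factors (1,1,1,1,1,1,1,1,1,1,1,1,1,1,1,1,1).

Now H_k = ker ∂_k / im ∂_{k+1}, so:

  H_1: rank ker ∂_1 − rank ∂_2 = (27 − 8) − 17 = 2, and the invariant factors of ∂_2 are all 1, so H_1 = Z^2.

(K is a triangulation of the torus T^2.)

H_1 ≅ Z^2.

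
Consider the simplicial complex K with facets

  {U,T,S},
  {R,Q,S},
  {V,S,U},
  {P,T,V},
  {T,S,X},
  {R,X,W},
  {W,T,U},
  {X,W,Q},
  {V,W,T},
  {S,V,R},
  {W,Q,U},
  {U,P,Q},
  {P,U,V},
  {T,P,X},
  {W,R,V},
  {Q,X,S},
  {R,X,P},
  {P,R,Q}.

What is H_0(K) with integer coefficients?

K has 9 vertices, 27 edges, 18 triangles.
rank ∂_0 = 0, rank ∂_1 = 8 ⇒ b_0 = 9 − 0 − 8 = 1; all invariant factors of ∂_1 are 1 so no torsion. So H_0 = Z.

H_0 ≅ Z.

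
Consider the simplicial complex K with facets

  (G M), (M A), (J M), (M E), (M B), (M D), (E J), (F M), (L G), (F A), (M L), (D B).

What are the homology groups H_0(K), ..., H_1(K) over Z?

Order the vertices as A < B < D < E < F < G < J < L < M. Listing each simplex with vertices in this order, K has dimension 1 with simplices:

  0-simplices (9): A, B, D, E, F, G, J, L, M
  1-simplices (12): AF, AM, BD, BM, DM, EJ, EM, FM, GL, GM, JM, LM

Hence C_0 ≅ Z^9, C_1 ≅ Z^12.

Boundary ∂_1: C_1 → C_0 is given by ∂[p,q] = [q] − [p].
As a 9×12 matrix over Z this has rank 8, with invariant factors (1,1,1,1,1,1,1,1).

Now H_k = ker ∂_k / im ∂_{k+1}, so:

  H_0: rank C_0 − rank ∂_1 = 9 − 8 = 1, and the invariant factors of ∂_1 are all 1, so H_0 ≅ Z.
  H_1: rank ker ∂_1 − rank ∂_2 = (12 − 8) − 0 = 4, and there is no ∂_2, so H_1 ≅ Z^4.

As a check, the Euler characteristic is 9 − 12 = -3, which agrees with 1 − 4 = -3.

H_0 = Z,  H_1 = Z^4.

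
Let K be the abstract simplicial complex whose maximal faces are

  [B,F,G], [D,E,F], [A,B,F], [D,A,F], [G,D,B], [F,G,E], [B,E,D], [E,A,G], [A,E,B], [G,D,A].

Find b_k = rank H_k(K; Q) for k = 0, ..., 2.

Fix the vertex order A < B < D < E < F < G and write every simplex with vertices in increasing order. Then dim K = 2 and the simplices of K are:

  0-simplices (6): A, B, D, E, F, G
  1-simplices (15): AB, AD, AE, AF, AG, BD, BE, BF, BG, DE, DF, DG, EF, EG, FG
  2-simplices (10): ABE, ABF, ADF, ADG, AEG, BDE, BDG, BFG, DEF, EFG

giving chain groups C_0 ≅ Z^6, C_1 ≅ Z^15, C_2 ≅ Z^10.

∂_1: C_1 → C_0 maps an edge to its endpoints' difference, ∂[p,q] = q − p. For instance
  ∂AG = G − A.
The 6×15 boundary matrix has rank 5 and Smith normal form diag(1,1,1,1,1).

∂_2: C_2 → C_1 maps a triangle to the signed sum of its edges. For instance
  ∂BFG = FG − BG + BF,
  ∂ADG = DG − AG + AD.
As a 15×10 matrix over Z this has rank 10, with invariant factors (1,1,1,1,1,1,1,1,1,2).

Now H_k = ker ∂_k / im ∂_{k+1}, so:

  H_0: rank C_0 − rank ∂_1 = 6 − 5 = 1, and the invariant factors of ∂_1 are all 1, so H_0 ≅ Z.
  H_1: rank ker ∂_1 − rank ∂_2 = (15 − 5) − 10 = 0, and ∂_2 has invariant factor 2 > 1, so H_1 ≅ Z/2.
  H_2: rank ker ∂_2 − rank ∂_3 = (10 − 10) − 0 = 0, and there is no ∂_3, so H_2 ≅ 0.

Hence the Betti numbers are b_0 = 1, b_1 = 0, b_2 = 0.

b_0 = 1, b_1 = 0, b_2 = 0.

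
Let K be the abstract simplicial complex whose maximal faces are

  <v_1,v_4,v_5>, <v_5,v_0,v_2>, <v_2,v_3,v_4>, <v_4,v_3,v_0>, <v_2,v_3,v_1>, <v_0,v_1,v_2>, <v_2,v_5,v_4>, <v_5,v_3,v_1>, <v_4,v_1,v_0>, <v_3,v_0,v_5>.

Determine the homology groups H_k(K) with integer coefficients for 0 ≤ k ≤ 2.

H_0 = Z,  H_1 = Z/2,  H_2 = 0.

Take the total order v_0 < v_1 < v_2 < v_3 < v_4 < v_5 on the vertex set. Then K (dimension 2) consists of the simplices:

  0-simplices (6): [v_0], [v_1], [v_2], [v_3], [v_4], [v_5]
  1-simplices (15): (15 of them)
  2-simplices (10): [v_0,v_1,v_2], [v_0,v_1,v_4], [v_0,v_2,v_5], [v_0,v_3,v_4], [v_0,v_3,v_5], [v_1,v_2,v_3], [v_1,v_3,v_5], [v_1,v_4,v_5], [v_2,v_3,v_4], [v_2,v_4,v_5]

Hence C_0 ≅ Z^6, C_1 ≅ Z^15, C_2 ≅ Z^10.

The boundary map ∂_1: C_1 → C_0 sends each edge [p,q] (with p < q) to q − p. For instance
  ∂[v_0,v_2] = [v_2] − [v_0].
As a 6×15 matrix over Z this has rank 5, with invariant factors (1,1,1,1,1).

The boundary map ∂_2: C_2 → C_1 maps a triangle to the signed sum of its edges. For instance
  ∂[v_0,v_1,v_4] = [v_1,v_4] − [v_0,v_4] + [v_0,v_1],
  ∂[v_1,v_4,v_5] = [v_4,v_5] − [v_1,v_5] + [v_1,v_4].
The 15×10 boundary matrix has rank 10 and Smith normal form diag(1,1,1,1,1,1,1,1,1,2).

Reading off H_k = ker ∂_k / im ∂_{k+1}:

  H_0: rank C_0 − rank ∂_1 = 6 − 5 = 1, and the invariant factors of ∂_1 are all 1, so H_0 = Z.
  H_1: rank ker ∂_1 − rank ∂_2 = (15 − 5) − 10 = 0, and ∂_2 has invariant factor 2 > 1, so H_1 = Z/2.
  H_2: rank ker ∂_2 − rank ∂_3 = (10 − 10) − 0 = 0, and there is no ∂_3, so H_2 = 0.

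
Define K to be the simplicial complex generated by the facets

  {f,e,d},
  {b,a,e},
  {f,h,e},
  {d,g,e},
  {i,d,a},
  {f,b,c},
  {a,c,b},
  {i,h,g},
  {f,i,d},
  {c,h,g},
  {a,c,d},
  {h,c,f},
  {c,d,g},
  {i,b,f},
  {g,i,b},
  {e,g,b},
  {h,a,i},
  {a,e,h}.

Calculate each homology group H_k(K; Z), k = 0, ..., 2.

Order the vertices as a < b < c < d < e < f < g < h < i. Listing each simplex with vertices in this order, K has dimension 2 with simplices:

  0-simplices (9): a, b, c, d, e, f, g, h, i
  1-simplices (27): ab, ac, ad, ae, ah, ai, bc, be, bf, bg, bi, cd, cf, cg, ch, de, df, dg, di, ef, eg, eh, fh, fi, gh, gi, hi
  2-simplices (18): abc, abe, acd, adi, aeh, ahi, bcf, beg, bfi, bgi, cdg, cfh, cgh, def, deg, dfi, efh, ghi

giving chain groups C_0 ≅ Z^9, C_1 ≅ Z^27, C_2 ≅ Z^18.

∂_1: C_1 → C_0 is given by ∂[p,q] = [q] − [p]. For instance
  ∂bi = i − b.
The resulting 9×27 matrix has rank 8, and its Smith normal form has invariant factors (1,1,1,1,1,1,1,1).

∂_2: C_2 → C_1 sends each 2-simplex [p,q,r] to [q,r] − [p,r] + [p,q]. For instance
  ∂dfi = fi − di + df,
  ∂deg = eg − dg + de.
This gives a 27×18 integer matrix of rank 17; reducing to Smith normal form yields diagonal entries (1,1,1,1,1,1,1,1,1,1,1,1,1,1,1,1,1).

Computing H_k = (kernel of ∂_k) / (image of ∂_{k+1}):

  H_0: rank C_0 − rank ∂_1 = 9 − 8 = 1, and the invariant factors of ∂_1 are all 1, so H_0 ≅ Z.
  H_1: rank ker ∂_1 − rank ∂_2 = (27 − 8) − 17 = 2, and the invariant factors of ∂_2 are all 1, so H_1 ≅ Z^2.
  H_2: rank ker ∂_2 − rank ∂_3 = (18 − 17) − 0 = 1, and there is no ∂_3, so H_2 ≅ Z.

(K is a triangulation of the torus T^2.)

H_0 ≅ Z,  H_1 ≅ Z^2,  H_2 ≅ Z.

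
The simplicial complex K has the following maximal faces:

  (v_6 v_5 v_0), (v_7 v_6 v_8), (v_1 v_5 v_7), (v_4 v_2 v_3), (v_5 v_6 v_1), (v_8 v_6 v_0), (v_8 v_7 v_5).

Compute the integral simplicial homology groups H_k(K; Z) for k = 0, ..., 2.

H_0 = Z^2,  H_1 = Z,  H_2 = 0.

K has 9 vertices, 15 edges, 7 triangles.
rank ∂_0 = 0, rank ∂_1 = 7 ⇒ b_0 = 9 − 0 − 7 = 2; all invariant factors of ∂_1 are 1 so no torsion. So H_0 ≅ Z^2.
rank ∂_1 = 7, rank ∂_2 = 7 ⇒ b_1 = 15 − 7 − 7 = 1; all invariant factors of ∂_2 are 1 so no torsion. So H_1 ≅ Z.
rank ∂_2 = 7, rank ∂_3 = 0 ⇒ b_2 = 7 − 7 − 0 = 0. So H_2 ≅ 0.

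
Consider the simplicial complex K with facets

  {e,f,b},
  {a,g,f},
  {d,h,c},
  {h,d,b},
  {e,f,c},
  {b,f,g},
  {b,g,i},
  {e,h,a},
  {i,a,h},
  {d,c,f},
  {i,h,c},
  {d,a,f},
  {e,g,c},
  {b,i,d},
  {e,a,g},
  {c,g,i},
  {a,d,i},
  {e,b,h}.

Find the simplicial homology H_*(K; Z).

H_0 = Z,  H_1 = Z × Z/2,  H_2 = 0.

We work with the vertex ordering a < b < c < d < e < f < g < h < i. The simplices of K, each written with vertices in increasing order, are:

  0-simplices (9): a, b, c, d, e, f, g, h, i
  1-simplices (27): ad, ae, af, ag, ah, ai, bd, be, bf, bg, bh, bi, cd, ce, cf, cg, ch, ci, df, dh, di, ef, eg, eh, fg, gi, hi
  2-simplices (18): adf, adi, aeg, aeh, afg, ahi, bdh, bdi, bef, beh, bfg, bgi, cdf, cdh, cef, ceg, cgi, chi

giving chain groups C_0 ≅ Z^9, C_1 ≅ Z^27, C_2 ≅ Z^18.

Boundary ∂_1: C_1 → C_0 maps an edge to its endpoints' difference, ∂[p,q] = q − p. For instance
  ∂bd = d − b.
The resulting 9×27 matrix has rank 8, and its Smith normal form has invariant factors (1,1,1,1,1,1,1,1).

The boundary map ∂_2: C_2 → C_1 acts by ∂[p,q,r] = [q,r] − [p,r] + [p,q]. For instance
  ∂cdh = dh − ch + cd,
  ∂cef = ef − cf + ce.
The resulting 27×18 matrix has rank 18, and its Smith normal form has invariant factors (1,1,1,1,1,1,1,1,1,1,1,1,1,1,1,1,1,2).

Computing H_k = (kernel of ∂_k) / (image of ∂_{k+1}):

  H_0: rank C_0 − rank ∂_1 = 9 − 8 = 1, and the invariant factors of ∂_1 are all 1, so H_0 ≅ Z.
  H_1: rank ker ∂_1 − rank ∂_2 = (27 − 8) − 18 = 1, and ∂_2 has invariant factor 2 > 1, so H_1 ≅ Z × Z/2.
  H_2: rank ker ∂_2 − rank ∂_3 = (18 − 18) − 0 = 0, and there is no ∂_3, so H_2 ≅ 0.

As a check, the Euler characteristic is 9 − 27 + 18 = 0, which agrees with 1 − 1 + 0 = 0.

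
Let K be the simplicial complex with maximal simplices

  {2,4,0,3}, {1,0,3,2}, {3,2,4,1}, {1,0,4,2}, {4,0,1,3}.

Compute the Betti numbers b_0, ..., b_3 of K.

b_0 = 1, b_1 = 0, b_2 = 0, b_3 = 1.

Take the total order 0 < 1 < 2 < 3 < 4 on the vertex set. Then K (dimension 3) consists of the simplices:

  0-simplices (5): [0], [1], [2], [3], [4]
  1-simplices (10): [0,1], [0,2], [0,3], [0,4], [1,2], [1,3], [1,4], [2,3], [2,4], [3,4]
  2-simplices (10): [0,1,2], [0,1,3], [0,1,4], [0,2,3], [0,2,4], [0,3,4], [1,2,3], [1,2,4], [1,3,4], [2,3,4]
  3-simplices (5): [0,1,2,3], [0,1,2,4], [0,1,3,4], [0,2,3,4], [1,2,3,4]

Hence C_0 ≅ Z^5, C_1 ≅ Z^10, C_2 ≅ Z^10, C_3 ≅ Z^5.

Boundary ∂_1: C_1 → C_0 sends each edge [p,q] (with p < q) to q − p.
The 5×10 boundary matrix has rank 4 and Smith normal form diag(1,1,1,1).

The boundary map ∂_2: C_2 → C_1 acts by ∂[p,q,r] = [q,r] − [p,r] + [p,q]. For instance
  ∂[0,1,2] = [1,2] − [0,2] + [0,1],
  ∂[1,3,4] = [3,4] − [1,4] + [1,3].
As a 10×10 matrix over Z this has rank 6, with invariant factors (1,1,1,1,1,1).

Boundary ∂_3: C_3 → C_2 sends each 3-simplex σ to the alternating sum Σ_i (−1)^i (σ with its i-th vertex removed). For instance
  ∂[1,2,3,4] = [2,3,4] − [1,3,4] + [1,2,4] − [1,2,3],
  ∂[0,1,2,3] = [1,2,3] − [0,2,3] + [0,1,3] − [0,1,2].
The 10×5 boundary matrix has rank 4 and Smith normal form diag(1,1,1,1).

From H_k ≅ ker(∂_k) / im(∂_{k+1}) we obtain:

  H_0: rank C_0 − rank ∂_1 = 5 − 4 = 1, and the invariant factors of ∂_1 are all 1, so H_0 = Z.
  H_1: rank ker ∂_1 − rank ∂_2 = (10 − 4) − 6 = 0, and the invariant factors of ∂_2 are all 1, so H_1 = 0.
  H_2: rank ker ∂_2 − rank ∂_3 = (10 − 6) − 4 = 0, and the invariant factors of ∂_3 are all 1, so H_2 = 0.
  H_3: rank ker ∂_3 − rank ∂_4 = (5 − 4) − 0 = 1, and there is no ∂_4, so H_3 = Z.

As a check, the Euler characteristic is 5 − 10 + 10 − 5 = 0, which agrees with 1 − 0 + 0 − 1 = 0.

Hence the Betti numbers are b_0 = 1, b_1 = 0, b_2 = 0, b_3 = 1.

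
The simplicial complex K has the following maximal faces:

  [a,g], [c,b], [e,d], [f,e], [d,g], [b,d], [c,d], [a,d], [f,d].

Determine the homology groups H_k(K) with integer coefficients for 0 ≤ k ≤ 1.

We work with the vertex ordering a < b < c < d < e < f < g. The simplices of K, each written with vertices in increasing order, are:

  0-simplices (7): a, b, c, d, e, f, g
  1-simplices (9): ad, ag, bc, bd, cd, de, df, dg, ef

Hence C_0 ≅ Z^7, C_1 ≅ Z^9.

The boundary map ∂_1: C_1 → C_0 is given by ∂[p,q] = [q] − [p].
The 7×9 boundary matrix has rank 6 and Smith normal form diag(1,1,1,1,1,1).

Computing H_k = (kernel of ∂_k) / (image of ∂_{k+1}):

  H_0: rank C_0 − rank ∂_1 = 7 − 6 = 1, and the invariant factors of ∂_1 are all 1, so H_0 = Z.
  H_1: rank ker ∂_1 − rank ∂_2 = (9 − 6) − 0 = 3, and there is no ∂_2, so H_1 = Z^3.

As a check, the Euler characteristic is 7 − 9 = -2, which agrees with 1 − 3 = -2.

H_0 = Z,  H_1 = Z^3.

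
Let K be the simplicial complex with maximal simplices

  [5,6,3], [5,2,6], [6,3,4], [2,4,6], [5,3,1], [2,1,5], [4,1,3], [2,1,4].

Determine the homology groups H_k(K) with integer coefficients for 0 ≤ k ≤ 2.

H_0 ≅ Z,  H_1 = 0,  H_2 ≅ Z.

Take the total order 1 < 2 < 3 < 4 < 5 < 6 on the vertex set. Then K (dimension 2) consists of the simplices:

  0-simplices (6): [1], [2], [3], [4], [5], [6]
  1-simplices (12): [1,2], [1,3], [1,4], [1,5], [2,4], [2,5], [2,6], [3,4], [3,5], [3,6], [4,6], [5,6]
  2-simplices (8): [1,2,4], [1,2,5], [1,3,4], [1,3,5], [2,4,6], [2,5,6], [3,4,6], [3,5,6]

Hence C_0 ≅ Z^6, C_1 ≅ Z^12, C_2 ≅ Z^8.

Boundary ∂_1: C_1 → C_0 maps an edge to its endpoints' difference, ∂[p,q] = q − p. For instance
  ∂[3,6] = [6] − [3].
As a 6×12 matrix over Z this has rank 5, with invariant factors (1,1,1,1,1).

The boundary map ∂_2: C_2 → C_1 acts by ∂[p,q,r] = [q,r] − [p,r] + [p,q]. For instance
  ∂[2,4,6] = [4,6] − [2,6] + [2,4],
  ∂[1,3,4] = [3,4] − [1,4] + [1,3].
As a 12×8 matrix over Z this has rank 7, with invariant factors (1,1,1,1,1,1,1).

From H_k ≅ ker(∂_k) / im(∂_{k+1}) we obtain:

  H_0: rank C_0 − rank ∂_1 = 6 − 5 = 1, and the invariant factors of ∂_1 are all 1, so H_0 ≅ Z.
  H_1: rank ker ∂_1 − rank ∂_2 = (12 − 5) − 7 = 0, and the invariant factors of ∂_2 are all 1, so H_1 ≅ 0.
  H_2: rank ker ∂_2 − rank ∂_3 = (8 − 7) − 0 = 1, and there is no ∂_3, so H_2 ≅ Z.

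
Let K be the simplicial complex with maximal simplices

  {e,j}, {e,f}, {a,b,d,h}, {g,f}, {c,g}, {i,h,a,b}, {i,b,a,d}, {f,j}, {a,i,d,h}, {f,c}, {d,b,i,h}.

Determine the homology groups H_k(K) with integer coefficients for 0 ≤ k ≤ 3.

Take the total order a < b < c < d < e < f < g < h < i < j on the vertex set. Then K (dimension 3) consists of the simplices:

  0-simplices (10): a, b, c, d, e, f, g, h, i, j
  1-simplices (16): ab, ad, ah, ai, bd, bh, bi, cf, cg, dh, di, ef, ej, fg, fj, hi
  2-simplices (10): abd, abh, abi, adh, adi, ahi, bdh, bdi, bhi, dhi
  3-simplices (5): abdh, abdi, abhi, adhi, bdhi

giving chain groups C_0 ≅ Z^10, C_1 ≅ Z^16, C_2 ≅ Z^10, C_3 ≅ Z^5.

∂_1: C_1 → C_0 is given by ∂[p,q] = [q] − [p]. For instance
  ∂bi = i − b.
As a 10×16 matrix over Z this has rank 8, with invariant factors (1,1,1,1,1,1,1,1).

∂_2: C_2 → C_1 maps a triangle to the signed sum of its edges. For instance
  ∂ahi = hi − ai + ah,
  ∂dhi = hi − di + dh.
The resulting 16×10 matrix has rank 6, and its Smith normal form has invariant factors (1,1,1,1,1,1).

∂_3: C_3 → C_2 sends each 3-simplex σ to the alternating sum Σ_i (−1)^i (σ with its i-th vertex removed). For instance
  ∂abhi = bhi − ahi + abi − abh,
  ∂abdi = bdi − adi + abi − abd.
The resulting 10×5 matrix has rank 4, and its Smith normal form has invariant factors (1,1,1,1).

Now H_k = ker ∂_k / im ∂_{k+1}, so:

  H_0: rank C_0 − rank ∂_1 = 10 − 8 = 2, and the invariant factors of ∂_1 are all 1, so H_0 ≅ Z^2.
  H_1: rank ker ∂_1 − rank ∂_2 = (16 − 8) − 6 = 2, and the invariant factors of ∂_2 are all 1, so H_1 ≅ Z^2.
  H_2: rank ker ∂_2 − rank ∂_3 = (10 − 6) − 4 = 0, and the invariant factors of ∂_3 are all 1, so H_2 ≅ 0.
  H_3: rank ker ∂_3 − rank ∂_4 = (5 − 4) − 0 = 1, and there is no ∂_4, so H_3 ≅ Z.

As a check, the Euler characteristic is 10 − 16 + 10 − 5 = -1, which agrees with 2 − 2 + 0 − 1 = -1.

H_0 = Z^2,  H_1 = Z^2,  H_2 = 0,  H_3 = Z.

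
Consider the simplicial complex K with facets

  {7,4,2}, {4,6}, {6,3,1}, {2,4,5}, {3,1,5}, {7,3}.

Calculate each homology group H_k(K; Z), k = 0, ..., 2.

H_0 ≅ Z,  H_1 ≅ Z^2,  H_2 = 0.

Order the vertices as 1 < 2 < 3 < 4 < 5 < 6 < 7. Listing each simplex with vertices in this order, K has dimension 2 with simplices:

  0-simplices (7): [1], [2], [3], [4], [5], [6], [7]
  1-simplices (12): [1,3], [1,5], [1,6], [2,4], [2,5], [2,7], [3,5], [3,6], [3,7], [4,5], [4,6], [4,7]
  2-simplices (4): [1,3,5], [1,3,6], [2,4,5], [2,4,7]

so the chain groups are C_0 ≅ Z^7, C_1 ≅ Z^12, C_2 ≅ Z^4.

∂_1: C_1 → C_0 is given by ∂[p,q] = [q] − [p].
As a 7×12 matrix over Z this has rank 6, with invariant factors (1,1,1,1,1,1).

∂_2: C_2 → C_1 sends each 2-simplex [p,q,r] to [q,r] − [p,r] + [p,q]. For instance
  ∂[1,3,6] = [3,6] − [1,6] + [1,3],
  ∂[2,4,5] = [4,5] − [2,5] + [2,4].
The 12×4 boundary matrix has rank 4 and Smith normal form diag(1,1,1,1).

Reading off H_k = ker ∂_k / im ∂_{k+1}:

  H_0: rank C_0 − rank ∂_1 = 7 − 6 = 1, and the invariant factors of ∂_1 are all 1, so H_0 ≅ Z.
  H_1: rank ker ∂_1 − rank ∂_2 = (12 − 6) − 4 = 2, and the invariant factors of ∂_2 are all 1, so H_1 ≅ Z^2.
  H_2: rank ker ∂_2 − rank ∂_3 = (4 − 4) − 0 = 0, and there is no ∂_3, so H_2 ≅ 0.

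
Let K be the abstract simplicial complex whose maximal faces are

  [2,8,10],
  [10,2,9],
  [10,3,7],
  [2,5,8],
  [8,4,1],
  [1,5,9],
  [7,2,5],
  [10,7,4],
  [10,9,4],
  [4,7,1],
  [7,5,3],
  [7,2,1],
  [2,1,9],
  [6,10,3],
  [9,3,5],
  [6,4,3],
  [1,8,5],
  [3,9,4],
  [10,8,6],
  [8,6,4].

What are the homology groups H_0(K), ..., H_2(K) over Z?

H_0 ≅ Z,  H_1 ≅ Z ⊕ Z_2,  H_2 = 0.

K has 10 vertices, 30 edges, 20 triangles.
rank ∂_0 = 0, rank ∂_1 = 9 ⇒ b_0 = 10 − 0 − 9 = 1; all invariant factors of ∂_1 are 1 so no torsion. So H_0 = Z.
rank ∂_1 = 9, rank ∂_2 = 20 ⇒ b_1 = 30 − 9 − 20 = 1; ∂_2 has invariant factor(s) [2] giving torsion. So H_1 = Z ⊕ Z_2.
rank ∂_2 = 20, rank ∂_3 = 0 ⇒ b_2 = 20 − 20 − 0 = 0. So H_2 = 0.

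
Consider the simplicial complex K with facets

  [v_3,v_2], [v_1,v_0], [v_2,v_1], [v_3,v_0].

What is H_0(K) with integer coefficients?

H_0 ≅ Z.

K has 4 vertices, 4 edges.
rank ∂_0 = 0, rank ∂_1 = 3 ⇒ b_0 = 4 − 0 − 3 = 1; all invariant factors of ∂_1 are 1 so no torsion. So H_0 = Z.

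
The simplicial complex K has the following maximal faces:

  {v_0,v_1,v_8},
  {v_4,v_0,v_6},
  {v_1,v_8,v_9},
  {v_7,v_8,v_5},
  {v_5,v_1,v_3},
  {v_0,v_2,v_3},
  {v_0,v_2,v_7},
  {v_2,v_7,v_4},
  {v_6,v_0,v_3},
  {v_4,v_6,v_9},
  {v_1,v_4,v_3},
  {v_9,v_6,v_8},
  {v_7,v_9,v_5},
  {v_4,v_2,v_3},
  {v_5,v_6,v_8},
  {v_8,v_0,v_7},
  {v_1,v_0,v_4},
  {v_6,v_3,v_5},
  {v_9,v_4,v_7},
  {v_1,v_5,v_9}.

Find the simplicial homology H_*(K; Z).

H_0 ≅ Z,  H_1 ≅ Z ⊕ Z/2,  H_2 = 0.

We work with the vertex ordering v_0 < v_1 < v_2 < v_3 < v_4 < v_5 < v_6 < v_7 < v_8 < v_9. The simplices of K, each written with vertices in increasing order, are:

  0-simplices (10): [v_0], [v_1], [v_2], [v_3], [v_4], [v_5], [v_6], [v_7], [v_8], [v_9]
  1-simplices (30): (30 of them)
  2-simplices (20): (20 of them)

Hence C_0 ≅ Z^10, C_1 ≅ Z^30, C_2 ≅ Z^20.

Boundary ∂_1: C_1 → C_0 sends each edge [p,q] (with p < q) to q − p.
The 10×30 boundary matrix has rank 9 and Smith normal form diag(1,1,1,1,1,1,1,1,1).

Boundary ∂_2: C_2 → C_1 acts by ∂[p,q,r] = [q,r] − [p,r] + [p,q]. For instance
  ∂[v_0,v_3,v_6] = [v_3,v_6] − [v_0,v_6] + [v_0,v_3],
  ∂[v_0,v_4,v_6] = [v_4,v_6] − [v_0,v_6] + [v_0,v_4].
This gives a 30×20 integer matrix of rank 20; reducing to Smith normal form yields diagonal entries (1,1,1,1,1,1,1,1,1,1,1,1,1,1,1,1,1,1,1,2).

Now H_k = ker ∂_k / im ∂_{k+1}, so:

  H_0: rank C_0 − rank ∂_1 = 10 − 9 = 1, and the invariant factors of ∂_1 are all 1, so H_0 = Z.
  H_1: rank ker ∂_1 − rank ∂_2 = (30 − 9) − 20 = 1, and ∂_2 has invariant factor 2 > 1, so H_1 = Z ⊕ Z/2.
  H_2: rank ker ∂_2 − rank ∂_3 = (20 − 20) − 0 = 0, and there is no ∂_3, so H_2 = 0.

As a check, the Euler characteristic is 10 − 30 + 20 = 0, which agrees with 1 − 1 + 0 = 0.
(K is a triangulation of the Klein bottle.)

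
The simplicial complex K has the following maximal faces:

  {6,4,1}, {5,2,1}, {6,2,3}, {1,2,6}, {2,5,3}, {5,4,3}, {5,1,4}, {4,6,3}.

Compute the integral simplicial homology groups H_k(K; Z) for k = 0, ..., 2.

Fix the vertex order 1 < 2 < 3 < 4 < 5 < 6 and write every simplex with vertices in increasing order. Then dim K = 2 and the simplices of K are:

  0-simplices (6): [1], [2], [3], [4], [5], [6]
  1-simplices (12): [1,2], [1,4], [1,5], [1,6], [2,3], [2,5], [2,6], [3,4], [3,5], [3,6], [4,5], [4,6]
  2-simplices (8): [1,2,5], [1,2,6], [1,4,5], [1,4,6], [2,3,5], [2,3,6], [3,4,5], [3,4,6]

so the chain groups are C_0 ≅ Z^6, C_1 ≅ Z^12, C_2 ≅ Z^8.

Boundary ∂_1: C_1 → C_0 sends each edge [p,q] (with p < q) to q − p. For instance
  ∂[3,6] = [6] − [3].
This gives a 6×12 integer matrix of rank 5; reducing to Smith normal form yields diagonal entries (1,1,1,1,1).

Boundary ∂_2: C_2 → C_1 acts by ∂[p,q,r] = [q,r] − [p,r] + [p,q]. For instance
  ∂[1,2,5] = [2,5] − [1,5] + [1,2],
  ∂[2,3,6] = [3,6] − [2,6] + [2,3].
The resulting 12×8 matrix has rank 7, and its Smith normal form has invariant factors (1,1,1,1,1,1,1).

Now H_k = ker ∂_k / im ∂_{k+1}, so:

  H_0: rank C_0 − rank ∂_1 = 6 − 5 = 1, and the invariant factors of ∂_1 are all 1, so H_0 ≅ Z.
  H_1: rank ker ∂_1 − rank ∂_2 = (12 − 5) − 7 = 0, and the invariant factors of ∂_2 are all 1, so H_1 ≅ 0.
  H_2: rank ker ∂_2 − rank ∂_3 = (8 − 7) − 0 = 1, and there is no ∂_3, so H_2 ≅ Z.

As a check, the Euler characteristic is 6 − 12 + 8 = 2, which agrees with 1 − 0 + 1 = 2.

H_0 = Z,  H_1 = 0,  H_2 = Z.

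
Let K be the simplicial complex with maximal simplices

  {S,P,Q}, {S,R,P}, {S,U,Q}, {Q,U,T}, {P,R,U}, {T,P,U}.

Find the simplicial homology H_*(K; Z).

Order the vertices as P < Q < R < S < T < U. Listing each simplex with vertices in this order, K has dimension 2 with simplices:

  0-simplices (6): P, Q, R, S, T, U
  1-simplices (12): PQ, PR, PS, PT, PU, QS, QT, QU, RS, RU, SU, TU
  2-simplices (6): PQS, PRS, PRU, PTU, QSU, QTU

giving chain groups C_0 ≅ Z^6, C_1 ≅ Z^12, C_2 ≅ Z^6.

∂_1: C_1 → C_0 maps an edge to its endpoints' difference, ∂[p,q] = q − p. For instance
  ∂PQ = Q − P.
The 6×12 boundary matrix has rank 5 and Smith normal form diag(1,1,1,1,1).

The boundary map ∂_2: C_2 → C_1 sends each 2-simplex [p,q,r] to [q,r] − [p,r] + [p,q]. For instance
  ∂PQS = QS − PS + PQ,
  ∂PRS = RS − PS + PR.
The 12×6 boundary matrix has rank 6 and Smith normal form diag(1,1,1,1,1,1).

Now H_k = ker ∂_k / im ∂_{k+1}, so:

  H_0: rank C_0 − rank ∂_1 = 6 − 5 = 1, and the invariant factors of ∂_1 are all 1, so H_0 = Z.
  H_1: rank ker ∂_1 − rank ∂_2 = (12 − 5) − 6 = 1, and the invariant factors of ∂_2 are all 1, so H_1 = Z.
  H_2: rank ker ∂_2 − rank ∂_3 = (6 − 6) − 0 = 0, and there is no ∂_3, so H_2 = 0.

As a check, the Euler characteristic is 6 − 12 + 6 = 0, which agrees with 1 − 1 + 0 = 0.
(K is a triangulation of the cylinder S^1 x I.)

H_0 = Z,  H_1 = Z,  H_2 = 0.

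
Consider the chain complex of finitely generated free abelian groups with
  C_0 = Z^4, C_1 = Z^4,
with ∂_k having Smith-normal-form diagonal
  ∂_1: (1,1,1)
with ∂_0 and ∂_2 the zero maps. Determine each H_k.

H_0: b_0 = 4 − 0 − 3 = 1; torsion from ∂_1 factors > 1: none. So H_0 = Z.
H_1: b_1 = 4 − 3 − 0 = 1; torsion from ∂_2 factors > 1: none. So H_1 = Z.

H_0 = Z,  H_1 = Z.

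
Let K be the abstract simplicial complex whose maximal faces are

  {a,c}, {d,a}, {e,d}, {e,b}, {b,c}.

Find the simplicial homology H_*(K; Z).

K has 5 vertices, 5 edges.
rank ∂_0 = 0, rank ∂_1 = 4 ⇒ b_0 = 5 − 0 − 4 = 1; all invariant factors of ∂_1 are 1 so no torsion. So H_0 ≅ Z.
rank ∂_1 = 4, rank ∂_2 = 0 ⇒ b_1 = 5 − 4 − 0 = 1. So H_1 ≅ Z.

H_0 ≅ Z,  H_1 ≅ Z.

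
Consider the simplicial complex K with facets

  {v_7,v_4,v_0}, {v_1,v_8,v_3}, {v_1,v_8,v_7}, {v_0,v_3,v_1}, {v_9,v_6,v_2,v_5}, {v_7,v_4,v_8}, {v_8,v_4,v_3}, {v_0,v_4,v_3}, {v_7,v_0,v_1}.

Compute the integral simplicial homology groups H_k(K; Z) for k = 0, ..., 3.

H_0 ≅ Z^2,  H_1 = 0,  H_2 ≅ Z,  H_3 = 0.

Fix the vertex order v_0 < v_1 < v_2 < v_3 < v_4 < v_5 < v_6 < v_7 < v_8 < v_9 and write every simplex with vertices in increasing order. Then dim K = 3 and the simplices of K are:

  0-simplices (10): [v_0], [v_1], [v_2], [v_3], [v_4], [v_5], [v_6], [v_7], [v_8], [v_9]
  1-simplices (18): (18 of them)
  2-simplices (12): (12 of them)
  3-simplices (1): [v_2,v_5,v_6,v_9]

giving chain groups C_0 ≅ Z^10, C_1 ≅ Z^18, C_2 ≅ Z^12, C_3 ≅ Z^1.

Boundary ∂_1: C_1 → C_0 maps an edge to its endpoints' difference, ∂[p,q] = q − p. For instance
  ∂[v_2,v_5] = [v_5] − [v_2].
The resulting 10×18 matrix has rank 8, and its Smith normal form has invariant factors (1,1,1,1,1,1,1,1).

Boundary ∂_2: C_2 → C_1 acts by ∂[p,q,r] = [q,r] − [p,r] + [p,q]. For instance
  ∂[v_5,v_6,v_9] = [v_6,v_9] − [v_5,v_9] + [v_5,v_6],
  ∂[v_2,v_6,v_9] = [v_6,v_9] − [v_2,v_9] + [v_2,v_6].
The 18×12 boundary matrix has rank 10 and Smith normal form diag(1,1,1,1,1,1,1,1,1,1).

∂_3: C_3 → C_2 sends each 3-simplex σ to the alternating sum Σ_i (−1)^i (σ with its i-th vertex removed). For instance
  ∂[v_2,v_5,v_6,v_9] = [v_5,v_6,v_9] − [v_2,v_6,v_9] + [v_2,v_5,v_9] − [v_2,v_5,v_6].
As a 12×1 matrix over Z this has rank 1, with invariant factors (1).

Now H_k = ker ∂_k / im ∂_{k+1}, so:

  H_0: rank C_0 − rank ∂_1 = 10 − 8 = 2, and the invariant factors of ∂_1 are all 1, so H_0 ≅ Z^2.
  H_1: rank ker ∂_1 − rank ∂_2 = (18 − 8) − 10 = 0, and the invariant factors of ∂_2 are all 1, so H_1 ≅ 0.
  H_2: rank ker ∂_2 − rank ∂_3 = (12 − 10) − 1 = 1, and the invariant factors of ∂_3 are all 1, so H_2 ≅ Z.
  H_3: rank ker ∂_3 − rank ∂_4 = (1 − 1) − 0 = 0, and there is no ∂_4, so H_3 ≅ 0.

(K is a triangulation of the disjoint union of the 3-simplex and the 2-sphere S^2.)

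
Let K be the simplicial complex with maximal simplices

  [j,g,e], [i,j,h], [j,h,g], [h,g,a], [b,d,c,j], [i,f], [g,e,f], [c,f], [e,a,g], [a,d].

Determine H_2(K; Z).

H_2 ≅ 0.

We work with the vertex ordering a < b < c < d < e < f < g < h < i < j. The simplices of K, each written with vertices in increasing order, are:

  0-simplices (10): a, b, c, d, e, f, g, h, i, j
  1-simplices (21): ad, ae, ag, ah, bc, bd, bj, cd, cf, cj, dj, ef, eg, ej, fg, fi, gh, gj, hi, hj, ij
  2-simplices (10): aeg, agh, bcd, bcj, bdj, cdj, efg, egj, ghj, hij
  3-simplices (1): bcdj

so the chain groups are C_0 ≅ Z^10, C_1 ≅ Z^21, C_2 ≅ Z^10, C_3 ≅ Z^1.

Boundary ∂_1: C_1 → C_0 is given by ∂[p,q] = [q] − [p]. For instance
  ∂hi = i − h.
This gives a 10×21 integer matrix of rank 9; reducing to Smith normal form yields diagonal entries (1,1,1,1,1,1,1,1,1).

Boundary ∂_2: C_2 → C_1 acts by ∂[p,q,r] = [q,r] − [p,r] + [p,q]. For instance
  ∂agh = gh − ah + ag,
  ∂bcj = cj − bj + bc.
This gives a 21×10 integer matrix of rank 9; reducing to Smith normal form yields diagonal entries (1,1,1,1,1,1,1,1,1).

Boundary ∂_3: C_3 → C_2 sends each 3-simplex σ to the alternating sum Σ_i (−1)^i (σ with its i-th vertex removed). For instance
  ∂bcdj = cdj − bdj + bcj − bcd.
This gives a 10×1 integer matrix of rank 1; reducing to Smith normal form yields diagonal entries (1).

Now H_k = ker ∂_k / im ∂_{k+1}, so:

  H_2: rank ker ∂_2 − rank ∂_3 = (10 − 9) − 1 = 0, and the invariant factors of ∂_3 are all 1, so H_2 ≅ 0.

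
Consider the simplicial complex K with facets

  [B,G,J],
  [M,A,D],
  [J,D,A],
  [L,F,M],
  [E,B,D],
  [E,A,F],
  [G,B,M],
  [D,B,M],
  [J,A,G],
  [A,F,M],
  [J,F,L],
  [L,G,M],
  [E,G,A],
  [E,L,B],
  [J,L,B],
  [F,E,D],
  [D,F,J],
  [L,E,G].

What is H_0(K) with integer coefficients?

K has 9 vertices, 27 edges, 18 triangles.
rank ∂_0 = 0, rank ∂_1 = 8 ⇒ b_0 = 9 − 0 − 8 = 1; all invariant factors of ∂_1 are 1 so no torsion. So H_0 = Z.

H_0 ≅ Z.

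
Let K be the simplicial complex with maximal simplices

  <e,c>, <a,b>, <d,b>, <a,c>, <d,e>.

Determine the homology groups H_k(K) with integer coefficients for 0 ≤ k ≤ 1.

H_0 = Z,  H_1 = Z.

Order the vertices as a < b < c < d < e. Listing each simplex with vertices in this order, K has dimension 1 with simplices:

  0-simplices (5): a, b, c, d, e
  1-simplices (5): ab, ac, bd, ce, de

Hence C_0 ≅ Z^5, C_1 ≅ Z^5.

The boundary map ∂_1: C_1 → C_0 is given by ∂[p,q] = [q] − [p]. For instance
  ∂ce = e − c.
This gives a 5×5 integer matrix of rank 4; reducing to Smith normal form yields diagonal entries (1,1,1,1).

From H_k ≅ ker(∂_k) / im(∂_{k+1}) we obtain:

  H_0: rank C_0 − rank ∂_1 = 5 − 4 = 1, and the invariant factors of ∂_1 are all 1, so H_0 ≅ Z.
  H_1: rank ker ∂_1 − rank ∂_2 = (5 − 4) − 0 = 1, and there is no ∂_2, so H_1 ≅ Z.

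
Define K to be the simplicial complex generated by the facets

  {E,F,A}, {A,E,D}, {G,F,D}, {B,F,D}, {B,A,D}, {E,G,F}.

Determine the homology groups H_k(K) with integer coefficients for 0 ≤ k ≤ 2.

H_0 ≅ Z,  H_1 ≅ Z,  H_2 = 0.

Fix the vertex order A < B < D < E < F < G and write every simplex with vertices in increasing order. Then dim K = 2 and the simplices of K are:

  0-simplices (6): A, B, D, E, F, G
  1-simplices (12): AB, AD, AE, AF, BD, BF, DE, DF, DG, EF, EG, FG
  2-simplices (6): ABD, ADE, AEF, BDF, DFG, EFG

Hence C_0 ≅ Z^6, C_1 ≅ Z^12, C_2 ≅ Z^6.

∂_1: C_1 → C_0 is given by ∂[p,q] = [q] − [p].
The resulting 6×12 matrix has rank 5, and its Smith normal form has invariant factors (1,1,1,1,1).

The boundary map ∂_2: C_2 → C_1 sends each 2-simplex [p,q,r] to [q,r] − [p,r] + [p,q]. For instance
  ∂EFG = FG − EG + EF,
  ∂BDF = DF − BF + BD.
This gives a 12×6 integer matrix of rank 6; reducing to Smith normal form yields diagonal entries (1,1,1,1,1,1).

From H_k ≅ ker(∂_k) / im(∂_{k+1}) we obtain:

  H_0: rank C_0 − rank ∂_1 = 6 − 5 = 1, and the invariant factors of ∂_1 are all 1, so H_0 ≅ Z.
  H_1: rank ker ∂_1 − rank ∂_2 = (12 − 5) − 6 = 1, and the invariant factors of ∂_2 are all 1, so H_1 ≅ Z.
  H_2: rank ker ∂_2 − rank ∂_3 = (6 − 6) − 0 = 0, and there is no ∂_3, so H_2 ≅ 0.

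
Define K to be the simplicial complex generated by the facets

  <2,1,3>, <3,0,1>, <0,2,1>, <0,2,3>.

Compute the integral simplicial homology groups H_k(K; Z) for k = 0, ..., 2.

H_0 = Z,  H_1 = 0,  H_2 = Z.

Fix the vertex order 0 < 1 < 2 < 3 and write every simplex with vertices in increasing order. Then dim K = 2 and the simplices of K are:

  0-simplices (4): [0], [1], [2], [3]
  1-simplices (6): [0,1], [0,2], [0,3], [1,2], [1,3], [2,3]
  2-simplices (4): [0,1,2], [0,1,3], [0,2,3], [1,2,3]

so the chain groups are C_0 ≅ Z^4, C_1 ≅ Z^6, C_2 ≅ Z^4.

Boundary ∂_1: C_1 → C_0 is given by ∂[p,q] = [q] − [p]. For instance
  ∂[0,2] = [2] − [0].
This gives a 4×6 integer matrix of rank 3; reducing to Smith normal form yields diagonal entries (1,1,1).

∂_2: C_2 → C_1 sends each 2-simplex [p,q,r] to [q,r] − [p,r] + [p,q]. For instance
  ∂[0,1,2] = [1,2] − [0,2] + [0,1],
  ∂[0,2,3] = [2,3] − [0,3] + [0,2].
As a 6×4 matrix over Z this has rank 3, with invariant factors (1,1,1).

From H_k ≅ ker(∂_k) / im(∂_{k+1}) we obtain:

  H_0: rank C_0 − rank ∂_1 = 4 − 3 = 1, and the invariant factors of ∂_1 are all 1, so H_0 ≅ Z.
  H_1: rank ker ∂_1 − rank ∂_2 = (6 − 3) − 3 = 0, and the invariant factors of ∂_2 are all 1, so H_1 ≅ 0.
  H_2: rank ker ∂_2 − rank ∂_3 = (4 − 3) − 0 = 1, and there is no ∂_3, so H_2 ≅ Z.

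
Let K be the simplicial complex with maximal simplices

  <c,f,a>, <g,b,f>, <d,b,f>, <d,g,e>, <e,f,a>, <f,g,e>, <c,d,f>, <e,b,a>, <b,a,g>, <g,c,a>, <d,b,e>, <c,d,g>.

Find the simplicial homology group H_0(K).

Fix the vertex order a < b < c < d < e < f < g and write every simplex with vertices in increasing order. Then dim K = 2 and the simplices of K are:

  0-simplices (7): a, b, c, d, e, f, g
  1-simplices (18): ab, ac, ae, af, ag, bd, be, bf, bg, cd, cf, cg, de, df, dg, ef, eg, fg
  2-simplices (12): abe, abg, acf, acg, aef, bde, bdf, bfg, cdf, cdg, deg, efg

Hence C_0 ≅ Z^7, C_1 ≅ Z^18, C_2 ≅ Z^12.

Boundary ∂_1: C_1 → C_0 is given by ∂[p,q] = [q] − [p].
The resulting 7×18 matrix has rank 6, and its Smith normal form has invariant factors (1,1,1,1,1,1).

Boundary ∂_2: C_2 → C_1 acts by ∂[p,q,r] = [q,r] − [p,r] + [p,q]. For instance
  ∂aef = ef − af + ae,
  ∂acf = cf − af + ac.
This gives a 18×12 integer matrix of rank 12; reducing to Smith normal form yields diagonal entries (1,1,1,1,1,1,1,1,1,1,1,2).

Reading off H_k = ker ∂_k / im ∂_{k+1}:

  H_0: rank C_0 − rank ∂_1 = 7 − 6 = 1, and the invariant factors of ∂_1 are all 1, so H_0 = Z.

(K is a triangulation of the real projective plane RP^2.)

H_0 = Z.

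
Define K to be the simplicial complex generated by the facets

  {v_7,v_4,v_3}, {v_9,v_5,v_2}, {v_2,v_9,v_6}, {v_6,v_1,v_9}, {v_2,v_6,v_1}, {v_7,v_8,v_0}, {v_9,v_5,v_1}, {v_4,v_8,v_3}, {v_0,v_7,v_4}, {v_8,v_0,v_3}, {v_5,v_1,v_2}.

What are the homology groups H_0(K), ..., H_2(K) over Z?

H_0 ≅ Z^2,  H_1 ≅ Z,  H_2 ≅ Z.

Take the total order v_0 < v_1 < v_2 < v_3 < v_4 < v_5 < v_6 < v_7 < v_8 < v_9 on the vertex set. Then K (dimension 2) consists of the simplices:

  0-simplices (10): [v_0], [v_1], [v_2], [v_3], [v_4], [v_5], [v_6], [v_7], [v_8], [v_9]
  1-simplices (19): (19 of them)
  2-simplices (11): (11 of them)

so the chain groups are C_0 ≅ Z^10, C_1 ≅ Z^19, C_2 ≅ Z^11.

The boundary map ∂_1: C_1 → C_0 sends each edge [p,q] (with p < q) to q − p. For instance
  ∂[v_1,v_2] = [v_2] − [v_1].
The resulting 10×19 matrix has rank 8, and its Smith normal form has invariant factors (1,1,1,1,1,1,1,1).

The boundary map ∂_2: C_2 → C_1 sends each 2-simplex [p,q,r] to [q,r] − [p,r] + [p,q]. For instance
  ∂[v_2,v_6,v_9] = [v_6,v_9] − [v_2,v_9] + [v_2,v_6],
  ∂[v_0,v_3,v_8] = [v_3,v_8] − [v_0,v_8] + [v_0,v_3].
This gives a 19×11 integer matrix of rank 10; reducing to Smith normal form yields diagonal entries (1,1,1,1,1,1,1,1,1,1).

Now H_k = ker ∂_k / im ∂_{k+1}, so:

  H_0: rank C_0 − rank ∂_1 = 10 − 8 = 2, and the invariant factors of ∂_1 are all 1, so H_0 = Z^2.
  H_1: rank ker ∂_1 − rank ∂_2 = (19 − 8) − 10 = 1, and the invariant factors of ∂_2 are all 1, so H_1 = Z.
  H_2: rank ker ∂_2 − rank ∂_3 = (11 − 10) − 0 = 1, and there is no ∂_3, so H_2 = Z.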